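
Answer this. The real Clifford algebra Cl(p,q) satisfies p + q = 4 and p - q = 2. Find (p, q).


We need p + q = 4 and p - q = 2.
Adding: 2p = 4 + 2 = 6, so p = 3.
Then q = 4 - 3 = 1.
(p, q) = (3, 1)


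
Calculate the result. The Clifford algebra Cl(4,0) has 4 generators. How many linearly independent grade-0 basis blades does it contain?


Number of grade-k basis blades in Cl(p,q) with n = p + q is C(n, k).
n = 4 + 0 = 4
C(4, 0) = 4! / (0! * 4!)
= 24 / (1 * 24)
= 1


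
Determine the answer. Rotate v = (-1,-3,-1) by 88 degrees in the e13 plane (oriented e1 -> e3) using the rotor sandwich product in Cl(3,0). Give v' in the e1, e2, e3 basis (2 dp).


Rotor R = cos(44deg) - sin(44deg)*e13
Rotation angle theta = 2 * 44 = 88 degrees in the e13 plane (e1 -> e3).
The component perpendicular to the plane (e2) is invariant: v'_2 = v2 = -3.00
cos(88deg) = 0.0349, sin(88deg) = 0.9994
v'_1 = v1*cos(theta) - v3*sin(theta) = -1*0.0349 - (-1)*0.9994 = 0.96
v'_3 = v1*sin(theta) + v3*cos(theta) = -1*0.9994 + (-1)*0.0349 = -1.03
v' = 0.96*e1 - 3.00*e2 - 1.03*e3


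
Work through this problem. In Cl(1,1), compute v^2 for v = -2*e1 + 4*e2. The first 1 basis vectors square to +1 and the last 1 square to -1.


v^2 = sum of c_i^2 * e_i^2
Positive signature terms (e_i^2 = +1): (-2)^2 = 4
Negative signature terms (e_j^2 = -1): 4^2 = 16
v^2 = 4 - 16 = -12


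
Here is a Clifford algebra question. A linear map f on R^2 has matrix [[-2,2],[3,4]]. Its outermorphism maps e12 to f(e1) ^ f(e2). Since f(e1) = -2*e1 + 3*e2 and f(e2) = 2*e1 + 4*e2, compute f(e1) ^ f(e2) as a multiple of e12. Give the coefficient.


The outermorphism of a linear map f sends e1^e2 to f(e1)^f(e2).
f(e1) = -2*e1 + 3*e2
f(e2) = 2*e1 + 4*e2
f(e1) ^ f(e2) = (-2*e1 + 3*e2) ^ (2*e1 + 4*e2)
= (-2)*4*e12 + 3*2*e21
= (-8 - 6)*e12
= -14*e12
Coefficient = -14


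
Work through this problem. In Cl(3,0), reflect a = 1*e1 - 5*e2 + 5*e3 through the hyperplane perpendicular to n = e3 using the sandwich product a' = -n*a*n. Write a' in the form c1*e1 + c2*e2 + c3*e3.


Reflection formula: a' = -n*a*n, with n = e3 (unit vector, n^2 = 1).
For reflection through hyperplane perp to e3:
The component along e3 flips sign, others stay.
a = (1, -5, 5)
a' = (1, -5, -5)
a' = 1*e1 - 5*e2 - 5*e3


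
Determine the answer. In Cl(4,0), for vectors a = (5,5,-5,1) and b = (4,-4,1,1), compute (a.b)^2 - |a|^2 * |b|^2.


a . b = 5*4 + 5*(-4) + (-5)*1 + 1*1
= 20 + (-20) + (-5) + 1 = -4
|a|^2 = 5^2 + 5^2 + (-5)^2 + 1^2 = 76
|b|^2 = 4^2 + (-4)^2 + 1^2 + 1^2 = 34
(a.b)^2 = (-4)^2 = 16
|a|^2 * |b|^2 = 76 * 34 = 2584
Result = 16 - 2584 = -2568


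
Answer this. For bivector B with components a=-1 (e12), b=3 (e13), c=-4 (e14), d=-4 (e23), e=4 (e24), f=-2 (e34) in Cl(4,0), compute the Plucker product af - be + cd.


Plucker relation: af - be + cd
a*f = (-1)*(-2) = 2
b*e = 3*4 = 12
c*d = (-4)*(-4) = 16
af - be + cd = 2 - 12 + 16
= 6


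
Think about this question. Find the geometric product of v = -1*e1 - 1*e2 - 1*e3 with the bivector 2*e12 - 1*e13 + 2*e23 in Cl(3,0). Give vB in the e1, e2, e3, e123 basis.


vB has grade-1 (vector) and grade-3 (trivector) parts: vB = (v _| B) + (v ^ B).
Vector part <vB>_1:
  e1: -v2*b12 - v3*b13 = -(-1)*(2) - (-1)*(-1) = 1
  e2: v1*b12 - v3*b23 = (-1)*(2) - (-1)*(2) = 0
  e3: v1*b13 + v2*b23 = (-1)*(-1) + (-1)*(2) = -1
Trivector part <vB>_3:
  e123: v1*b23 - v2*b13 + v3*b12 = (-1)*(2) - (-1)*(-1) + (-1)*(2) = -5
vB = 1*e1 + 0*e2 - 1*e3 - 5*e123


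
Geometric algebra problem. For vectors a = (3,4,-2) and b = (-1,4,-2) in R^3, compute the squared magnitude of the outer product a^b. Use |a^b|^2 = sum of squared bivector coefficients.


a wedge b = (a1*b2 - a2*b1)*e12 + (a1*b3 - a3*b1)*e13 + (a2*b3 - a3*b2)*e23
e12 coeff: 3*4 - 4*(-1) = 12 - (-4) = 16
e13 coeff: 3*(-2) - (-2)*(-1) = -6 - 2 = -8
e23 coeff: 4*(-2) - (-2)*4 = -8 - (-8) = 0
|a wedge b|^2 = 16^2 + (-8)^2 + 0^2
= 256 + 64 + 0
= 320


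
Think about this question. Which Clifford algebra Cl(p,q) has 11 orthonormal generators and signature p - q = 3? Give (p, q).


We need p + q = 11 and p - q = 3.
Adding: 2p = 11 + 3 = 14, so p = 7.
Then q = 11 - 7 = 4.
(p, q) = (7, 4)


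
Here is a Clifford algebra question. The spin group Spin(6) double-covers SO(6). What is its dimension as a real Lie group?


Spin(n) double-covers SO(n); both have Lie algebra so(n) of dimension n(n-1)/2.
n = 6
n(n-1) = 6 * 5 = 30
dim Spin(6) = 30/2 = 15


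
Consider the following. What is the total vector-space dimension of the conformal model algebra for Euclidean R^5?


The conformal model of R^5 uses Cl(6,1): the 5 Euclidean generators plus two extra orthogonal generators e+ (e+^2 = +1) and e- (e-^2 = -1), from which the null vectors e0, einf are built.
Number of generators m = 5 + 2 = 7.
dim Cl(p,q) = 2^m = 2^7 = 128


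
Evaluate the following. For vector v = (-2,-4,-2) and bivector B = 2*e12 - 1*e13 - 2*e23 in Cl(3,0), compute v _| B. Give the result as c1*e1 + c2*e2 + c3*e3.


Left contraction v _| B = <vB>_1 (grade-1 part of the geometric product vB).
Using e1_|e12 = e2, e2_|e12 = -e1, e1_|e13 = e3, e3_|e13 = -e1, e2_|e23 = e3, e3_|e23 = -e2:
e1 coeff: -v2*b12 - v3*b13 = -(-4)*(2) - (-2)*(-1) = 6
e2 coeff: v1*b12 - v3*b23 = (-2)*(2) - (-2)*(-2) = -8
e3 coeff: v1*b13 + v2*b23 = (-2)*(-1) + (-4)*(-2) = 10
v _| B = 6*e1 - 8*e2 + 10*e3


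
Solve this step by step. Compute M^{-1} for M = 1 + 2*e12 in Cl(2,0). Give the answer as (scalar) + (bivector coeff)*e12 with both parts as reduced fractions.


M = 1 + 2*e12, where e12^2 = -1.
Since M commutes with its reverse ~M = a - b*e12, M * ~M = a^2 - b^2*e12^2 = a^2 + b^2.
So M^{-1} = ~M / (a^2 + b^2) = (a - b*e12)/(a^2 + b^2).
a^2 + b^2 = 1 + 4 = 5
Scalar part = 1/5 = 1/5
Bivector coeff = -2/5 = -2/5
M^{-1} = 1/5 - 2/5*e12


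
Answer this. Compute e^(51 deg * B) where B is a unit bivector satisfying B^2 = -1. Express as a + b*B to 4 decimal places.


For a unit bivector B with B^2 = -1, the exponential series gives
e^(theta*B) = cos(theta) + sin(theta)*B (the GA analogue of Euler's formula).
theta = 51 degrees = 0.890118 rad
cos(51 deg) = 0.6293
sin(51 deg) = 0.7771
exp(theta*B) = 0.6293 + 0.7771*B


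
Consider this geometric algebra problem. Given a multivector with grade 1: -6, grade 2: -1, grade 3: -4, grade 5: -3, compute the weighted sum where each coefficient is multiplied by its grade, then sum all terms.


Grade-weighted sum = sum of grade_k * coefficient_k
1*(-6) = -6
2*(-1) = -2
3*(-4) = -12
5*(-3) = -15
Total = -6 + (-2) + (-12) + (-15) = -35


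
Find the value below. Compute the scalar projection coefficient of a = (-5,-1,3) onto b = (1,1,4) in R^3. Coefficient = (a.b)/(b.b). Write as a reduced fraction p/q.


Projection coefficient = (a . b) / (b . b)
a . b = (-5)*1 + (-1)*1 + 3*4
= -5 + (-1) + 12 = 6
b . b = 1^2 + 1^2 + 4^2
= 1 + 1 + 16 = 18
Coefficient = 6/18
In lowest terms: 1/3


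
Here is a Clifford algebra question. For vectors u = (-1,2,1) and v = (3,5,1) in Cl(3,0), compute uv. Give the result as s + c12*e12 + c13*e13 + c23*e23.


In Cl(3,0): e_i^2 = 1, e_ie_j = -e_je_i for i != j.
Scalar part = u . v = (-1)*3 + 2*5 + 1*1
= -3 + 10 + 1 = 8
e12 coeff = (-1)*5 - 2*3 = -5 - 6 = -11
e13 coeff = (-1)*1 - 1*3 = -1 - 3 = -4
e23 coeff = 2*1 - 1*5 = 2 - 5 = -3
uv = 8 - 11*e12 - 4*e13 - 3*e23


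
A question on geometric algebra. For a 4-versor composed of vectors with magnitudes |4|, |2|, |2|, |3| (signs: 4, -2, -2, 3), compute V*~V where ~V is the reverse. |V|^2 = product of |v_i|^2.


Each vector v_i has |v_i|^2 = s_i^2
Squared scales: 4^2 = 16, (-2)^2 = 4, (-2)^2 = 4, 3^2 = 9
|V|^2 = 16 * 4 * 4 * 9
= 2304


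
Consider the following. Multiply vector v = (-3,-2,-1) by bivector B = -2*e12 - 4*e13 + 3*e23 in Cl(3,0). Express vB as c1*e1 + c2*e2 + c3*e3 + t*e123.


vB has grade-1 (vector) and grade-3 (trivector) parts: vB = (v _| B) + (v ^ B).
Vector part <vB>_1:
  e1: -v2*b12 - v3*b13 = -(-2)*(-2) - (-1)*(-4) = -8
  e2: v1*b12 - v3*b23 = (-3)*(-2) - (-1)*(3) = 9
  e3: v1*b13 + v2*b23 = (-3)*(-4) + (-2)*(3) = 6
Trivector part <vB>_3:
  e123: v1*b23 - v2*b13 + v3*b12 = (-3)*(3) - (-2)*(-4) + (-1)*(-2) = -15
vB = -8*e1 + 9*e2 + 6*e3 - 15*e123


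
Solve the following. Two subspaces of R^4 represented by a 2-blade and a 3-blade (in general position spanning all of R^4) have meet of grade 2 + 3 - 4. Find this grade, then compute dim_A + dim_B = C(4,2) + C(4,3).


Meet grade = grade(A) + grade(B) - n
= 2 + 3 - 4 = 1
C(4,2) = 6
C(4,3) = 4
dim_A + dim_B = 6 + 4 = 10


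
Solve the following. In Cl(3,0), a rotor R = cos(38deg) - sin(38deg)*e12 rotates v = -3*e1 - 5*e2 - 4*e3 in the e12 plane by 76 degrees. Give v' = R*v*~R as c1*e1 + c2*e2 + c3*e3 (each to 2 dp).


Rotor R = cos(38deg) - sin(38deg)*e12
Rotation angle theta = 2 * 38 = 76 degrees in the e12 plane (e1 -> e2).
The component perpendicular to the plane (e3) is invariant: v'_3 = v3 = -4.00
cos(76deg) = 0.2419, sin(76deg) = 0.9703
v'_1 = v1*cos(theta) - v2*sin(theta) = -3*0.2419 - (-5)*0.9703 = 4.13
v'_2 = v1*sin(theta) + v2*cos(theta) = -3*0.9703 + (-5)*0.2419 = -4.12
v' = 4.13*e1 - 4.12*e2 - 4.00*e3


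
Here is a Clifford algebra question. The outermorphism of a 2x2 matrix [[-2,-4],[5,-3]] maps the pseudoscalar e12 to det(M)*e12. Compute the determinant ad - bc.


The outermorphism of a linear map f sends e1^e2 to f(e1)^f(e2).
f(e1) = -2*e1 + 5*e2
f(e2) = -4*e1 - 3*e2
f(e1) ^ f(e2) = (-2*e1 + 5*e2) ^ (-4*e1 - 3*e2)
= (-2)*(-3)*e12 + 5*(-4)*e21
= (6 - (-20))*e12
= 26*e12
Coefficient = 26


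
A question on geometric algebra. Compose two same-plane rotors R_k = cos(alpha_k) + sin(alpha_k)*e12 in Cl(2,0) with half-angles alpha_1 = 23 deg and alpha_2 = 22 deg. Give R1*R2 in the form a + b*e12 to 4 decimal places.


Same-plane rotors commute and their half-angles add:
R1*R2 = cos(a1 + a2) + sin(a1 + a2)*e12.
a1 + a2 = 23 + 22 = 45 deg
cos(45 deg) = 0.7071
sin(45 deg) = 0.7071
R1*R2 = 0.7071 + 0.7071*e12


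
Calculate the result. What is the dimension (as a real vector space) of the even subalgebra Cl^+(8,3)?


Even subalgebra dimension = 2^(n-1)
n = 8 + 3 = 11
2^(11 - 1) = 2^10 = 1024
Verification: sum of C(11,k) for even k = 1 + 55 + 330 + 462 + 165 + 11 = 1024
Result = 1024


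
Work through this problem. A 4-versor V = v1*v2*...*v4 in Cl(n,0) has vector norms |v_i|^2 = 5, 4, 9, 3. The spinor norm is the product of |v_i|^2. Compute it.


Spinor norm N(V) = |v1|^2 * |v2|^2 * ... * |v4|^2
= 5 * 4 * 9 * 3
Running product: 5, 20, 180, 540
N(V) = 540


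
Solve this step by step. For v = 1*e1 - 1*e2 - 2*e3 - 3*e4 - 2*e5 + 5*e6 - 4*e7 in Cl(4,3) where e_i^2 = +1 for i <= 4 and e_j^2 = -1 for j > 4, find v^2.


v^2 = sum of c_i^2 * e_i^2
Positive signature terms (e_i^2 = +1): 1^2 + (-1)^2 + (-2)^2 + (-3)^2 = 15
Negative signature terms (e_j^2 = -1): (-2)^2 + 5^2 + (-4)^2 = 45
v^2 = 15 - 45 = -30


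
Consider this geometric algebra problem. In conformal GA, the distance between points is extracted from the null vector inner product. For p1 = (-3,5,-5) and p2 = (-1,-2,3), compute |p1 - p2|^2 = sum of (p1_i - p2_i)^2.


p1 - p2 = (-2, 7, -8)
|p1 - p2|^2 = (-2)^2 + 7^2 + (-8)^2
= 4 + 49 + 64
= 117


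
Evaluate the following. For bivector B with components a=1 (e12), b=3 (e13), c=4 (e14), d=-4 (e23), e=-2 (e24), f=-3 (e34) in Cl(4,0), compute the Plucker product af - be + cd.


Plucker relation: af - be + cd
a*f = 1*(-3) = -3
b*e = 3*(-2) = -6
c*d = 4*(-4) = -16
af - be + cd = -3 - (-6) + (-16)
= -13


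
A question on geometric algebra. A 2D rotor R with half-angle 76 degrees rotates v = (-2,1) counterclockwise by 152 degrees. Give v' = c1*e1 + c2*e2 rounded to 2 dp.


Rotor R = cos(76deg) - sin(76deg)*e12
Rotation angle theta = 2 * 76 = 152 degrees
v' = R*v*~R rotates v by theta.
cos(152deg) = -0.8829, sin(152deg) = 0.4695
v'_1 = -2*cos(152deg) - 1*sin(152deg)
= -2*(-0.8829) - 1*0.4695
= 1.30
v'_2 = -2*sin(152deg) + 1*cos(152deg)
= -2*0.4695 + 1*(-0.8829)
= -1.82
v' = 1.30*e1 - 1.82*e2


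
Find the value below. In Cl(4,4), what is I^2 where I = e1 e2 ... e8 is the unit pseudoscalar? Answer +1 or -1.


The pseudoscalar I = e1...e_n (product of all n generators) of Cl(p,q) satisfies I^2 = (-1)^(q + n(n-1)/2).
p = 4, q = 4, n = p + q = 8
n(n-1)/2 = 8 * 7 / 2 = 28
Exponent = q + n(n-1)/2 = 4 + 28 = 32
I^2 = (-1)^32 = +1


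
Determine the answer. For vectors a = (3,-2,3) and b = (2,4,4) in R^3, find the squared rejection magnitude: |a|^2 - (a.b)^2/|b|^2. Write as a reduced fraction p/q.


|a|^2 = 3^2 + (-2)^2 + 3^2 = 22
|b|^2 = 2^2 + 4^2 + 4^2 = 36
a . b = 3*2 + (-2)*4 + 3*4 = 10
(a.b)^2 = 10^2 = 100
|rej|^2 = 22 - 100/36
= (792 - 100)/36
= 692/36
In lowest terms: 173/9


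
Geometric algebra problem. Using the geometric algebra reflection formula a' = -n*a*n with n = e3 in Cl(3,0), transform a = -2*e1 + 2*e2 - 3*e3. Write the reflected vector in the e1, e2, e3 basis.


Reflection formula: a' = -n*a*n, with n = e3 (unit vector, n^2 = 1).
For reflection through hyperplane perp to e3:
The component along e3 flips sign, others stay.
a = (-2, 2, -3)
a' = (-2, 2, 3)
a' = -2*e1 + 2*e2 + 3*e3


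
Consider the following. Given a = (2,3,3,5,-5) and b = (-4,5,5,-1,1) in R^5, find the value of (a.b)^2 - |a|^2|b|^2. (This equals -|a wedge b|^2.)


a . b = 2*(-4) + 3*5 + 3*5 + 5*(-1) + (-5)*1
= -8 + 15 + 15 + (-5) + (-5) = 12
|a|^2 = 2^2 + 3^2 + 3^2 + 5^2 + (-5)^2 = 72
|b|^2 = (-4)^2 + 5^2 + 5^2 + (-1)^2 + 1^2 = 68
(a.b)^2 = 12^2 = 144
|a|^2 * |b|^2 = 72 * 68 = 4896
Result = 144 - 4896 = -4752


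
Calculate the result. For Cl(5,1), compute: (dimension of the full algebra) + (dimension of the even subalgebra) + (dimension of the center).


n = 5 + 1 = 6
Total dim = 2^6 = 64
Even subalgebra dim = 2^5 = 32
n is even, so center dim = 1
Sum = 64 + 32 + 1 = 97


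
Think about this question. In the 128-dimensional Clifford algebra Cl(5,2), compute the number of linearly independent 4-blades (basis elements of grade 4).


Number of grade-k basis blades in Cl(p,q) with n = p + q is C(n, k).
n = 5 + 2 = 7
C(7, 4) = 7! / (4! * 3!)
= 5040 / (24 * 6)
= 35


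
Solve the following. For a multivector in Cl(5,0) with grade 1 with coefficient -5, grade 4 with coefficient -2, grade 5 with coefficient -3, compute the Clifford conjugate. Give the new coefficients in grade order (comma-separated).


Clifford conjugate sign for grade k: (-1)^(k(k+1)/2)
Grade 1: (-1)^(1*2/2) = (-1)^1 = -1, coeff -5 -> 5
Grade 4: (-1)^(4*5/2) = (-1)^10 = 1, coeff -2 -> -2
Grade 5: (-1)^(5*6/2) = (-1)^15 = -1, coeff -3 -> 3
Conjugated coefficients: 5, -2, 3


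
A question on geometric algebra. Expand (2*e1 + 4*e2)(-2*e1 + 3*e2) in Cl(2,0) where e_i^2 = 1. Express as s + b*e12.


Expand: (2*e1 + 4*e2)(-2*e1 + 3*e2)
= 2*(-2)*e1e1 + 2*3*e1e2 + 4*(-2)*e2e1 + 4*3*e2e2
Using e1^2 = e2^2 = 1, e2e1 = -e1e2:
Scalar part s = 2*(-2) + 4*3 = -4 + 12 = 8
Bivector part b = 2*3 - 4*(-2) = 6 - (-8) = 14
uv = 8 + 14*e12


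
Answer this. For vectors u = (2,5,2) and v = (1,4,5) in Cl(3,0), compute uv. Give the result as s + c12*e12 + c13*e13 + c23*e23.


In Cl(3,0): e_i^2 = 1, e_ie_j = -e_je_i for i != j.
Scalar part = u . v = 2*1 + 5*4 + 2*5
= 2 + 20 + 10 = 32
e12 coeff = 2*4 - 5*1 = 8 - 5 = 3
e13 coeff = 2*5 - 2*1 = 10 - 2 = 8
e23 coeff = 5*5 - 2*4 = 25 - 8 = 17
uv = 32 + 3*e12 + 8*e13 + 17*e23


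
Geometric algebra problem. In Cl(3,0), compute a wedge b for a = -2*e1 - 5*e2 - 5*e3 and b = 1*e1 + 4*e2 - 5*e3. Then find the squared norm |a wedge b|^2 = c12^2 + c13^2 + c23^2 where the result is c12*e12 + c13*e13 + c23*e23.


a wedge b = (a1*b2 - a2*b1)*e12 + (a1*b3 - a3*b1)*e13 + (a2*b3 - a3*b2)*e23
e12 coeff: (-2)*4 - (-5)*1 = -8 - (-5) = -3
e13 coeff: (-2)*(-5) - (-5)*1 = 10 - (-5) = 15
e23 coeff: (-5)*(-5) - (-5)*4 = 25 - (-20) = 45
|a wedge b|^2 = (-3)^2 + 15^2 + 45^2
= 9 + 225 + 2025
= 2259


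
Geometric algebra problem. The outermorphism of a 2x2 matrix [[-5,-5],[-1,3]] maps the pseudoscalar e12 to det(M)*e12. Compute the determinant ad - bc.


The outermorphism of a linear map f sends e1^e2 to f(e1)^f(e2).
f(e1) = -5*e1 - 1*e2
f(e2) = -5*e1 + 3*e2
f(e1) ^ f(e2) = (-5*e1 - 1*e2) ^ (-5*e1 + 3*e2)
= (-5)*3*e12 + (-1)*(-5)*e21
= (-15 - 5)*e12
= -20*e12
Coefficient = -20


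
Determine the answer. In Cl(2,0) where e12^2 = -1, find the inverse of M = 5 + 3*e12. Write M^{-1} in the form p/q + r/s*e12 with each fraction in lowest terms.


M = 5 + 3*e12, where e12^2 = -1.
Since M commutes with its reverse ~M = a - b*e12, M * ~M = a^2 - b^2*e12^2 = a^2 + b^2.
So M^{-1} = ~M / (a^2 + b^2) = (a - b*e12)/(a^2 + b^2).
a^2 + b^2 = 25 + 9 = 34
Scalar part = 5/34 = 5/34
Bivector coeff = -3/34 = -3/34
M^{-1} = 5/34 - 3/34*e12


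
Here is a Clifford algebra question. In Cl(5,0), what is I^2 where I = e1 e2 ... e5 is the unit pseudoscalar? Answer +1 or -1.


The pseudoscalar I = e1...e_n (product of all n generators) of Cl(p,q) satisfies I^2 = (-1)^(q + n(n-1)/2).
p = 5, q = 0, n = p + q = 5
n(n-1)/2 = 5 * 4 / 2 = 10
Exponent = q + n(n-1)/2 = 0 + 10 = 10
I^2 = (-1)^10 = +1


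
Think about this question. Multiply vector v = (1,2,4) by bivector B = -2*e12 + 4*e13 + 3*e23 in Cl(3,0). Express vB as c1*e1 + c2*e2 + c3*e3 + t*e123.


vB has grade-1 (vector) and grade-3 (trivector) parts: vB = (v _| B) + (v ^ B).
Vector part <vB>_1:
  e1: -v2*b12 - v3*b13 = -(2)*(-2) - (4)*(4) = -12
  e2: v1*b12 - v3*b23 = (1)*(-2) - (4)*(3) = -14
  e3: v1*b13 + v2*b23 = (1)*(4) + (2)*(3) = 10
Trivector part <vB>_3:
  e123: v1*b23 - v2*b13 + v3*b12 = (1)*(3) - (2)*(4) + (4)*(-2) = -13
vB = -12*e1 - 14*e2 + 10*e3 - 13*e123


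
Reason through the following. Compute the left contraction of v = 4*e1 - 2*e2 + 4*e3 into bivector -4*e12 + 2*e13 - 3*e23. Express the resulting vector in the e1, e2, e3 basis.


Left contraction v _| B = <vB>_1 (grade-1 part of the geometric product vB).
Using e1_|e12 = e2, e2_|e12 = -e1, e1_|e13 = e3, e3_|e13 = -e1, e2_|e23 = e3, e3_|e23 = -e2:
e1 coeff: -v2*b12 - v3*b13 = -(-2)*(-4) - (4)*(2) = -16
e2 coeff: v1*b12 - v3*b23 = (4)*(-4) - (4)*(-3) = -4
e3 coeff: v1*b13 + v2*b23 = (4)*(2) + (-2)*(-3) = 14
v _| B = -16*e1 - 4*e2 + 14*e3


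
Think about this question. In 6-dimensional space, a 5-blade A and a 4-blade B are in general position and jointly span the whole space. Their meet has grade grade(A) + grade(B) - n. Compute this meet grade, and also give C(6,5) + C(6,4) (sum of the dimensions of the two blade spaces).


Meet grade = grade(A) + grade(B) - n
= 5 + 4 - 6 = 3
C(6,5) = 6
C(6,4) = 15
dim_A + dim_B = 6 + 15 = 21


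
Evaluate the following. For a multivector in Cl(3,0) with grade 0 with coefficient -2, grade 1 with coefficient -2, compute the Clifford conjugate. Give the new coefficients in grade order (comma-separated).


Clifford conjugate sign for grade k: (-1)^(k(k+1)/2)
Grade 0: (-1)^(0*1/2) = (-1)^0 = 1, coeff -2 -> -2
Grade 1: (-1)^(1*2/2) = (-1)^1 = -1, coeff -2 -> 2
Conjugated coefficients: -2, 2


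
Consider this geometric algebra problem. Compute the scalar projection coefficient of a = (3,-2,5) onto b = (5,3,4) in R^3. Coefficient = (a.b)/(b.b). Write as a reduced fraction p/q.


Projection coefficient = (a . b) / (b . b)
a . b = 3*5 + (-2)*3 + 5*4
= 15 + (-6) + 20 = 29
b . b = 5^2 + 3^2 + 4^2
= 25 + 9 + 16 = 50
Coefficient = 29/50
In lowest terms: 29/50


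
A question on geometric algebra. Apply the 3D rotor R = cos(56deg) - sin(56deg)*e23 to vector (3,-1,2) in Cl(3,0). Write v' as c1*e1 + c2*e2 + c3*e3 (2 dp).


Rotor R = cos(56deg) - sin(56deg)*e23
Rotation angle theta = 2 * 56 = 112 degrees in the e23 plane (e2 -> e3).
The component perpendicular to the plane (e1) is invariant: v'_1 = v1 = 3.00
cos(112deg) = -0.3746, sin(112deg) = 0.9272
v'_2 = v2*cos(theta) - v3*sin(theta) = -1*(-0.3746) - 2*0.9272 = -1.48
v'_3 = v2*sin(theta) + v3*cos(theta) = -1*0.9272 + 2*(-0.3746) = -1.68
v' = 3.00*e1 - 1.48*e2 - 1.68*e3


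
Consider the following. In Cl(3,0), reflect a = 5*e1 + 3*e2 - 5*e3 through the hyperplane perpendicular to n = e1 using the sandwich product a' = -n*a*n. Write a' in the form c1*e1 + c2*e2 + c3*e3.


Reflection formula: a' = -n*a*n, with n = e1 (unit vector, n^2 = 1).
For reflection through hyperplane perp to e1:
The component along e1 flips sign, others stay.
a = (5, 3, -5)
a' = (-5, 3, -5)
a' = -5*e1 + 3*e2 - 5*e3


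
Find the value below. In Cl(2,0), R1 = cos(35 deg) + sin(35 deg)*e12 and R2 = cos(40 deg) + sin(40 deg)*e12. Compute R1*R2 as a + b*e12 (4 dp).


Same-plane rotors commute and their half-angles add:
R1*R2 = cos(a1 + a2) + sin(a1 + a2)*e12.
a1 + a2 = 35 + 40 = 75 deg
cos(75 deg) = 0.2588
sin(75 deg) = 0.9659
R1*R2 = 0.2588 + 0.9659*e12


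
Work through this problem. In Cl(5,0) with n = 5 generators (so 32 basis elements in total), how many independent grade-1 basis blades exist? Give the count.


Number of grade-k basis blades in Cl(p,q) with n = p + q is C(n, k).
n = 5 + 0 = 5
C(5, 1) = 5! / (1! * 4!)
= 120 / (1 * 24)
= 5


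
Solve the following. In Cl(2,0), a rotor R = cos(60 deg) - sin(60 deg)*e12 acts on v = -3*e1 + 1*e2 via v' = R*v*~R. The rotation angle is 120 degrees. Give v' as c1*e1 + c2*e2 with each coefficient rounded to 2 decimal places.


Rotor R = cos(60deg) - sin(60deg)*e12
Rotation angle theta = 2 * 60 = 120 degrees
v' = R*v*~R rotates v by theta.
cos(120deg) = -0.5000, sin(120deg) = 0.8660
v'_1 = -3*cos(120deg) - 1*sin(120deg)
= -3*(-0.5000) - 1*0.8660
= 0.63
v'_2 = -3*sin(120deg) + 1*cos(120deg)
= -3*0.8660 + 1*(-0.5000)
= -3.10
v' = 0.63*e1 - 3.10*e2


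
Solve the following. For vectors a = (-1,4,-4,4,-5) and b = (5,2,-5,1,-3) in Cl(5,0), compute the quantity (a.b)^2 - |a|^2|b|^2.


a . b = (-1)*5 + 4*2 + (-4)*(-5) + 4*1 + (-5)*(-3)
= -5 + 8 + 20 + 4 + 15 = 42
|a|^2 = (-1)^2 + 4^2 + (-4)^2 + 4^2 + (-5)^2 = 74
|b|^2 = 5^2 + 2^2 + (-5)^2 + 1^2 + (-3)^2 = 64
(a.b)^2 = 42^2 = 1764
|a|^2 * |b|^2 = 74 * 64 = 4736
Result = 1764 - 4736 = -2972


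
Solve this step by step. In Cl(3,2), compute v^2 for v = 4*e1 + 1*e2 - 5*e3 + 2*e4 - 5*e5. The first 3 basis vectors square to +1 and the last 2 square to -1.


v^2 = sum of c_i^2 * e_i^2
Positive signature terms (e_i^2 = +1): 4^2 + 1^2 + (-5)^2 = 42
Negative signature terms (e_j^2 = -1): 2^2 + (-5)^2 = 29
v^2 = 42 - 29 = 13


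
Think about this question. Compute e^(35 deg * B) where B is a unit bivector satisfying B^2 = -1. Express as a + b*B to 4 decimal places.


For a unit bivector B with B^2 = -1, the exponential series gives
e^(theta*B) = cos(theta) + sin(theta)*B (the GA analogue of Euler's formula).
theta = 35 degrees = 0.610865 rad
cos(35 deg) = 0.8192
sin(35 deg) = 0.5736
exp(theta*B) = 0.8192 + 0.5736*B


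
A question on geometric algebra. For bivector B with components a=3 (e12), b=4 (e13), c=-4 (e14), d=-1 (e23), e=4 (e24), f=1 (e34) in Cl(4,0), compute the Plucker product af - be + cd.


Plucker relation: af - be + cd
a*f = 3*1 = 3
b*e = 4*4 = 16
c*d = (-4)*(-1) = 4
af - be + cd = 3 - 16 + 4
= -9


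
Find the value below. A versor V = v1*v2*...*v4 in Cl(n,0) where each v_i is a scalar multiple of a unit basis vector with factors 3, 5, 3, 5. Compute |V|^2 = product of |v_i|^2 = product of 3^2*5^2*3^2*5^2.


Each vector v_i has |v_i|^2 = s_i^2
Squared scales: 3^2 = 9, 5^2 = 25, 3^2 = 9, 5^2 = 25
|V|^2 = 9 * 25 * 9 * 25
= 50625


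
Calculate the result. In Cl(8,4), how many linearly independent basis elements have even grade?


Even subalgebra dimension = 2^(n-1)
n = 8 + 4 = 12
2^(12 - 1) = 2^11 = 2048
Verification: sum of C(12,k) for even k = 1 + 66 + 495 + 924 + 495 + 66 + 1 = 2048
Result = 2048


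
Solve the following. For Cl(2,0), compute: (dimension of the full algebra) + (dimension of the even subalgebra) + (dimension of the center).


n = 2 + 0 = 2
Total dim = 2^2 = 4
Even subalgebra dim = 2^1 = 2
n is even, so center dim = 1
Sum = 4 + 2 + 1 = 7


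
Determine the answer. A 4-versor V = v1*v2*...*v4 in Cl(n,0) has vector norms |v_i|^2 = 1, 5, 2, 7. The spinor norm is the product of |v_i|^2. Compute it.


Spinor norm N(V) = |v1|^2 * |v2|^2 * ... * |v4|^2
= 1 * 5 * 2 * 7
Running product: 1, 5, 10, 70
N(V) = 70


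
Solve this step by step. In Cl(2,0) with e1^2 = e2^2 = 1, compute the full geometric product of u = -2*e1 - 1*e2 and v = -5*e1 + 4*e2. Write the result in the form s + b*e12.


Expand: (-2*e1 - 1*e2)(-5*e1 + 4*e2)
= (-2)*(-5)*e1e1 + (-2)*4*e1e2 + (-1)*(-5)*e2e1 + (-1)*4*e2e2
Using e1^2 = e2^2 = 1, e2e1 = -e1e2:
Scalar part s = (-2)*(-5) + (-1)*4 = 10 + (-4) = 6
Bivector part b = (-2)*4 - (-1)*(-5) = -8 - 5 = -13
uv = 6 - 13*e12


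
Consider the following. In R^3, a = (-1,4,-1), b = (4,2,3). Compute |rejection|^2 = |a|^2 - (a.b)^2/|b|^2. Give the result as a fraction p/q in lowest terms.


|a|^2 = (-1)^2 + 4^2 + (-1)^2 = 18
|b|^2 = 4^2 + 2^2 + 3^2 = 29
a . b = (-1)*4 + 4*2 + (-1)*3 = 1
(a.b)^2 = 1^2 = 1
|rej|^2 = 18 - 1/29
= (522 - 1)/29
= 521/29
In lowest terms: 521/29


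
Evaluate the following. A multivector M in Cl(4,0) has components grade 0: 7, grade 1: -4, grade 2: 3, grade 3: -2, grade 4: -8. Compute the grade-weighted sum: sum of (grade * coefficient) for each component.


Grade-weighted sum = sum of grade_k * coefficient_k
0*7 = 0
1*(-4) = -4
2*3 = 6
3*(-2) = -6
4*(-8) = -32
Total = 0 + (-4) + 6 + (-6) + (-32) = -36


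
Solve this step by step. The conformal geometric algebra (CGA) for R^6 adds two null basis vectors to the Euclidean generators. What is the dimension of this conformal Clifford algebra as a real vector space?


The conformal model of R^6 uses Cl(7,1): the 6 Euclidean generators plus two extra orthogonal generators e+ (e+^2 = +1) and e- (e-^2 = -1), from which the null vectors e0, einf are built.
Number of generators m = 6 + 2 = 8.
dim Cl(p,q) = 2^m = 2^8 = 256


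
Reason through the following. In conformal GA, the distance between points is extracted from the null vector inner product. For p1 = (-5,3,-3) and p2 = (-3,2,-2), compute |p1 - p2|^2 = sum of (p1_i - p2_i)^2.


p1 - p2 = (-2, 1, -1)
|p1 - p2|^2 = (-2)^2 + 1^2 + (-1)^2
= 4 + 1 + 1
= 6


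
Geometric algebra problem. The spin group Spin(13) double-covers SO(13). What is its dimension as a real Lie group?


Spin(n) double-covers SO(n); both have Lie algebra so(n) of dimension n(n-1)/2.
n = 13
n(n-1) = 13 * 12 = 156
dim Spin(13) = 156/2 = 78


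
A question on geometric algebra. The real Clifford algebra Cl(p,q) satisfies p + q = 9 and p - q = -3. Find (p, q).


We need p + q = 9 and p - q = -3.
Adding: 2p = 9 + (-3) = 6, so p = 3.
Then q = 9 - 3 = 6.
(p, q) = (3, 6)


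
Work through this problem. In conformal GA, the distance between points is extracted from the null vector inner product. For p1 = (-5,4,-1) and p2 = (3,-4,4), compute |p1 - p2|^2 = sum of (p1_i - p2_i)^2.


p1 - p2 = (-8, 8, -5)
|p1 - p2|^2 = (-8)^2 + 8^2 + (-5)^2
= 64 + 64 + 25
= 153


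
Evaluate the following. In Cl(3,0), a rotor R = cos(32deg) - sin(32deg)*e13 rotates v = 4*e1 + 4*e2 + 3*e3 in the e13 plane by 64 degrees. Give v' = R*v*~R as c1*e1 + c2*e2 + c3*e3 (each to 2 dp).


Rotor R = cos(32deg) - sin(32deg)*e13
Rotation angle theta = 2 * 32 = 64 degrees in the e13 plane (e1 -> e3).
The component perpendicular to the plane (e2) is invariant: v'_2 = v2 = 4.00
cos(64deg) = 0.4384, sin(64deg) = 0.8988
v'_1 = v1*cos(theta) - v3*sin(theta) = 4*0.4384 - 3*0.8988 = -0.94
v'_3 = v1*sin(theta) + v3*cos(theta) = 4*0.8988 + 3*0.4384 = 4.91
v' = -0.94*e1 + 4.00*e2 + 4.91*e3


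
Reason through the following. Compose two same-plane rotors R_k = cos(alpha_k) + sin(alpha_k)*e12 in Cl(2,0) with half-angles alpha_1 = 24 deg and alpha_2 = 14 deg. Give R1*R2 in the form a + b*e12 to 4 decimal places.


Same-plane rotors commute and their half-angles add:
R1*R2 = cos(a1 + a2) + sin(a1 + a2)*e12.
a1 + a2 = 24 + 14 = 38 deg
cos(38 deg) = 0.7880
sin(38 deg) = 0.6157
R1*R2 = 0.7880 + 0.6157*e12


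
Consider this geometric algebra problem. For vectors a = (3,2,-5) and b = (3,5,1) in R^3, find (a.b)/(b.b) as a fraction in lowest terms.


Projection coefficient = (a . b) / (b . b)
a . b = 3*3 + 2*5 + (-5)*1
= 9 + 10 + (-5) = 14
b . b = 3^2 + 5^2 + 1^2
= 9 + 25 + 1 = 35
Coefficient = 14/35
In lowest terms: 2/5


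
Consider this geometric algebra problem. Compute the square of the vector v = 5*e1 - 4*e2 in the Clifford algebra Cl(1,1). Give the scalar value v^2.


v^2 = sum of c_i^2 * e_i^2
Positive signature terms (e_i^2 = +1): 5^2 = 25
Negative signature terms (e_j^2 = -1): (-4)^2 = 16
v^2 = 25 - 16 = 9


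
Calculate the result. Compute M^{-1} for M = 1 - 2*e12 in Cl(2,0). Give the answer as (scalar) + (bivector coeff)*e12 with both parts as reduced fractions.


M = 1 - 2*e12, where e12^2 = -1.
Since M commutes with its reverse ~M = a - b*e12, M * ~M = a^2 - b^2*e12^2 = a^2 + b^2.
So M^{-1} = ~M / (a^2 + b^2) = (a - b*e12)/(a^2 + b^2).
a^2 + b^2 = 1 + 4 = 5
Scalar part = 1/5 = 1/5
Bivector coeff = 2/5 = 2/5
M^{-1} = 1/5 + 2/5*e12


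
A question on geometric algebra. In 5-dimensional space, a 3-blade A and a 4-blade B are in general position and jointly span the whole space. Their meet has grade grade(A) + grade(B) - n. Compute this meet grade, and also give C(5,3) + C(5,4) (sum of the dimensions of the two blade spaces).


Meet grade = grade(A) + grade(B) - n
= 3 + 4 - 5 = 2
C(5,3) = 10
C(5,4) = 5
dim_A + dim_B = 10 + 5 = 15


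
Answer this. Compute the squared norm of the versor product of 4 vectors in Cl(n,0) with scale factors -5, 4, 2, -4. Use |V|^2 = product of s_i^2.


Each vector v_i has |v_i|^2 = s_i^2
Squared scales: (-5)^2 = 25, 4^2 = 16, 2^2 = 4, (-4)^2 = 16
|V|^2 = 25 * 16 * 4 * 16
= 25600


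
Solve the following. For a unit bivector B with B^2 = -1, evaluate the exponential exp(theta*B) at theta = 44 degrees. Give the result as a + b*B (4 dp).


For a unit bivector B with B^2 = -1, the exponential series gives
e^(theta*B) = cos(theta) + sin(theta)*B (the GA analogue of Euler's formula).
theta = 44 degrees = 0.767945 rad
cos(44 deg) = 0.7193
sin(44 deg) = 0.6947
exp(theta*B) = 0.7193 + 0.6947*B


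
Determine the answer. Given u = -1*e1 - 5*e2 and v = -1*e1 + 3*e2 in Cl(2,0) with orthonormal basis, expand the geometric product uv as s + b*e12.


Expand: (-1*e1 - 5*e2)(-1*e1 + 3*e2)
= (-1)*(-1)*e1e1 + (-1)*3*e1e2 + (-5)*(-1)*e2e1 + (-5)*3*e2e2
Using e1^2 = e2^2 = 1, e2e1 = -e1e2:
Scalar part s = (-1)*(-1) + (-5)*3 = 1 + (-15) = -14
Bivector part b = (-1)*3 - (-5)*(-1) = -3 - 5 = -8
uv = -14 - 8*e12


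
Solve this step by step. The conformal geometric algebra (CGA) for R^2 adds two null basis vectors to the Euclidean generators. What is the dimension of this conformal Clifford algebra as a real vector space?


The conformal model of R^2 uses Cl(3,1): the 2 Euclidean generators plus two extra orthogonal generators e+ (e+^2 = +1) and e- (e-^2 = -1), from which the null vectors e0, einf are built.
Number of generators m = 2 + 2 = 4.
dim Cl(p,q) = 2^m = 2^4 = 16


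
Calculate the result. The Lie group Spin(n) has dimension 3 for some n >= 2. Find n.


dim Spin(n) = dim so(n) = n(n-1)/2.
Solve n(n-1)/2 = 3, i.e. n^2 - n - 6 = 0.
Discriminant = 1 + 8*3 = 25
n = (1 + sqrt(25))/2 = (1 + 5)/2 = 3


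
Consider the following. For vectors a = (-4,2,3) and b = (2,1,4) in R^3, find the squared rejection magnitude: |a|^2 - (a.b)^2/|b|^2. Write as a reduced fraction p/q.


|a|^2 = (-4)^2 + 2^2 + 3^2 = 29
|b|^2 = 2^2 + 1^2 + 4^2 = 21
a . b = (-4)*2 + 2*1 + 3*4 = 6
(a.b)^2 = 6^2 = 36
|rej|^2 = 29 - 36/21
= (609 - 36)/21
= 573/21
In lowest terms: 191/7


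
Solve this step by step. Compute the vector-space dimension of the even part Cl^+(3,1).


Even subalgebra dimension = 2^(n-1)
n = 3 + 1 = 4
2^(4 - 1) = 2^3 = 8
Verification: sum of C(4,k) for even k = 1 + 6 + 1 = 8
Result = 8


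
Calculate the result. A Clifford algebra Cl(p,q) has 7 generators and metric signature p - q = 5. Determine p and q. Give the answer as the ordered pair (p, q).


We need p + q = 7 and p - q = 5.
Adding: 2p = 7 + 5 = 12, so p = 6.
Then q = 7 - 6 = 1.
(p, q) = (6, 1)


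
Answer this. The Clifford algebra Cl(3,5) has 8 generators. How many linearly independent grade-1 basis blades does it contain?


Number of grade-k basis blades in Cl(p,q) with n = p + q is C(n, k).
n = 3 + 5 = 8
C(8, 1) = 8! / (1! * 7!)
= 40320 / (1 * 5040)
= 8


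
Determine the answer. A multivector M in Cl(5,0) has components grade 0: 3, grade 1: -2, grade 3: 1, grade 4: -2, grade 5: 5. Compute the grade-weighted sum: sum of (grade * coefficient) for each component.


Grade-weighted sum = sum of grade_k * coefficient_k
0*3 = 0
1*(-2) = -2
3*1 = 3
4*(-2) = -8
5*5 = 25
Total = 0 + (-2) + 3 + (-8) + 25 = 18


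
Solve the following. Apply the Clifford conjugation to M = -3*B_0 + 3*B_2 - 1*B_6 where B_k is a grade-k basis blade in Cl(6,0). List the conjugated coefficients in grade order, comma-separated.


Clifford conjugate sign for grade k: (-1)^(k(k+1)/2)
Grade 0: (-1)^(0*1/2) = (-1)^0 = 1, coeff -3 -> -3
Grade 2: (-1)^(2*3/2) = (-1)^3 = -1, coeff 3 -> -3
Grade 6: (-1)^(6*7/2) = (-1)^21 = -1, coeff -1 -> 1
Conjugated coefficients: -3, -3, 1


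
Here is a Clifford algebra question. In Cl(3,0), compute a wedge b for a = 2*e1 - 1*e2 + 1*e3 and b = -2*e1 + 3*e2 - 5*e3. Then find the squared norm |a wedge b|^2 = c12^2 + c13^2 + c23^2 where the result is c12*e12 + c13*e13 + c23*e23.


a wedge b = (a1*b2 - a2*b1)*e12 + (a1*b3 - a3*b1)*e13 + (a2*b3 - a3*b2)*e23
e12 coeff: 2*3 - (-1)*(-2) = 6 - 2 = 4
e13 coeff: 2*(-5) - 1*(-2) = -10 - (-2) = -8
e23 coeff: (-1)*(-5) - 1*3 = 5 - 3 = 2
|a wedge b|^2 = 4^2 + (-8)^2 + 2^2
= 16 + 64 + 4
= 84


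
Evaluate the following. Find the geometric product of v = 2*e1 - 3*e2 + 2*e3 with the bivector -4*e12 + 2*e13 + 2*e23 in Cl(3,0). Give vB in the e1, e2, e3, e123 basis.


vB has grade-1 (vector) and grade-3 (trivector) parts: vB = (v _| B) + (v ^ B).
Vector part <vB>_1:
  e1: -v2*b12 - v3*b13 = -(-3)*(-4) - (2)*(2) = -16
  e2: v1*b12 - v3*b23 = (2)*(-4) - (2)*(2) = -12
  e3: v1*b13 + v2*b23 = (2)*(2) + (-3)*(2) = -2
Trivector part <vB>_3:
  e123: v1*b23 - v2*b13 + v3*b12 = (2)*(2) - (-3)*(2) + (2)*(-4) = 2
vB = -16*e1 - 12*e2 - 2*e3 + 2*e123


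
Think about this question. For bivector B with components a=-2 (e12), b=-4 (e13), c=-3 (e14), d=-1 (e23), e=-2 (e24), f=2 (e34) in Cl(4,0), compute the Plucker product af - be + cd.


Plucker relation: af - be + cd
a*f = (-2)*2 = -4
b*e = (-4)*(-2) = 8
c*d = (-3)*(-1) = 3
af - be + cd = -4 - 8 + 3
= -9


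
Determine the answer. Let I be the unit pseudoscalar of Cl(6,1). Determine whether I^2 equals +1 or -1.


The pseudoscalar I = e1...e_n (product of all n generators) of Cl(p,q) satisfies I^2 = (-1)^(q + n(n-1)/2).
p = 6, q = 1, n = p + q = 7
n(n-1)/2 = 7 * 6 / 2 = 21
Exponent = q + n(n-1)/2 = 1 + 21 = 22
I^2 = (-1)^22 = +1


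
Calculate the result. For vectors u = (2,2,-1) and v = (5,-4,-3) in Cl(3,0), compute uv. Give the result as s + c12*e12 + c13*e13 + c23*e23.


In Cl(3,0): e_i^2 = 1, e_ie_j = -e_je_i for i != j.
Scalar part = u . v = 2*5 + 2*(-4) + (-1)*(-3)
= 10 + (-8) + 3 = 5
e12 coeff = 2*(-4) - 2*5 = -8 - 10 = -18
e13 coeff = 2*(-3) - (-1)*5 = -6 - (-5) = -1
e23 coeff = 2*(-3) - (-1)*(-4) = -6 - 4 = -10
uv = 5 - 18*e12 - 1*e13 - 10*e23


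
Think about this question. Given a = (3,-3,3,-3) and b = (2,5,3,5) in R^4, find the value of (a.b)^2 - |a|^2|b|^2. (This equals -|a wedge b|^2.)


a . b = 3*2 + (-3)*5 + 3*3 + (-3)*5
= 6 + (-15) + 9 + (-15) = -15
|a|^2 = 3^2 + (-3)^2 + 3^2 + (-3)^2 = 36
|b|^2 = 2^2 + 5^2 + 3^2 + 5^2 = 63
(a.b)^2 = (-15)^2 = 225
|a|^2 * |b|^2 = 36 * 63 = 2268
Result = 225 - 2268 = -2043


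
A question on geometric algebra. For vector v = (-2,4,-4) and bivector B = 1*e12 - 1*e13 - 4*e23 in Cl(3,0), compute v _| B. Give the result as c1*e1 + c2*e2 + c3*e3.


Left contraction v _| B = <vB>_1 (grade-1 part of the geometric product vB).
Using e1_|e12 = e2, e2_|e12 = -e1, e1_|e13 = e3, e3_|e13 = -e1, e2_|e23 = e3, e3_|e23 = -e2:
e1 coeff: -v2*b12 - v3*b13 = -(4)*(1) - (-4)*(-1) = -8
e2 coeff: v1*b12 - v3*b23 = (-2)*(1) - (-4)*(-4) = -18
e3 coeff: v1*b13 + v2*b23 = (-2)*(-1) + (4)*(-4) = -14
v _| B = -8*e1 - 18*e2 - 14*e3


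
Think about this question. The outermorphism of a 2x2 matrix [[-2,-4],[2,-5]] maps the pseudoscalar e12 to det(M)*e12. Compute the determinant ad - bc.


The outermorphism of a linear map f sends e1^e2 to f(e1)^f(e2).
f(e1) = -2*e1 + 2*e2
f(e2) = -4*e1 - 5*e2
f(e1) ^ f(e2) = (-2*e1 + 2*e2) ^ (-4*e1 - 5*e2)
= (-2)*(-5)*e12 + 2*(-4)*e21
= (10 - (-8))*e12
= 18*e12
Coefficient = 18


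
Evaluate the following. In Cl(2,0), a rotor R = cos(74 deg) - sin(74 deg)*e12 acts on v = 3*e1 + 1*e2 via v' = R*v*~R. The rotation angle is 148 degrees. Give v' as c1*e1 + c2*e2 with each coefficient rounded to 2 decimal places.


Rotor R = cos(74deg) - sin(74deg)*e12
Rotation angle theta = 2 * 74 = 148 degrees
v' = R*v*~R rotates v by theta.
cos(148deg) = -0.8480, sin(148deg) = 0.5299
v'_1 = 3*cos(148deg) - 1*sin(148deg)
= 3*(-0.8480) - 1*0.5299
= -3.07
v'_2 = 3*sin(148deg) + 1*cos(148deg)
= 3*0.5299 + 1*(-0.8480)
= 0.74
v' = -3.07*e1 + 0.74*e2


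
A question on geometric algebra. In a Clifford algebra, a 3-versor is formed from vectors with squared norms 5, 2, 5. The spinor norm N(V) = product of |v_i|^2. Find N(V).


Spinor norm N(V) = |v1|^2 * |v2|^2 * ... * |v3|^2
= 5 * 2 * 5
Running product: 5, 10, 50
N(V) = 50


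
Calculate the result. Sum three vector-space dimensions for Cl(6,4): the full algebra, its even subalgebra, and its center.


n = 6 + 4 = 10
Total dim = 2^10 = 1024
Even subalgebra dim = 2^9 = 512
n is even, so center dim = 1
Sum = 1024 + 512 + 1 = 1537


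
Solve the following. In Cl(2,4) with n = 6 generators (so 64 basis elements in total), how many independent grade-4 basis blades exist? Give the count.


Number of grade-k basis blades in Cl(p,q) with n = p + q is C(n, k).
n = 2 + 4 = 6
C(6, 4) = 6! / (4! * 2!)
= 720 / (24 * 2)
= 15


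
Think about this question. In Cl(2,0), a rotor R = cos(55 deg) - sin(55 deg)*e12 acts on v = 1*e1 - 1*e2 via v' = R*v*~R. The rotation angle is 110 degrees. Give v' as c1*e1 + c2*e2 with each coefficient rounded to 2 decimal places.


Rotor R = cos(55deg) - sin(55deg)*e12
Rotation angle theta = 2 * 55 = 110 degrees
v' = R*v*~R rotates v by theta.
cos(110deg) = -0.3420, sin(110deg) = 0.9397
v'_1 = 1*cos(110deg) - (-1)*sin(110deg)
= 1*(-0.3420) - (-1)*0.9397
= 0.60
v'_2 = 1*sin(110deg) + (-1)*cos(110deg)
= 1*0.9397 + (-1)*(-0.3420)
= 1.28
v' = 0.60*e1 + 1.28*e2


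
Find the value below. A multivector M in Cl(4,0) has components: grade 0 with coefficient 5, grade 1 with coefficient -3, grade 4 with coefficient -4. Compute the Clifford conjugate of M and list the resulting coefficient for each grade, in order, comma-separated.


Clifford conjugate sign for grade k: (-1)^(k(k+1)/2)
Grade 0: (-1)^(0*1/2) = (-1)^0 = 1, coeff 5 -> 5
Grade 1: (-1)^(1*2/2) = (-1)^1 = -1, coeff -3 -> 3
Grade 4: (-1)^(4*5/2) = (-1)^10 = 1, coeff -4 -> -4
Conjugated coefficients: 5, 3, -4


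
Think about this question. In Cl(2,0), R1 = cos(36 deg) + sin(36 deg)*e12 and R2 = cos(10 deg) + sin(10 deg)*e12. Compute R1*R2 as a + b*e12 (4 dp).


Same-plane rotors commute and their half-angles add:
R1*R2 = cos(a1 + a2) + sin(a1 + a2)*e12.
a1 + a2 = 36 + 10 = 46 deg
cos(46 deg) = 0.6947
sin(46 deg) = 0.7193
R1*R2 = 0.6947 + 0.7193*e12


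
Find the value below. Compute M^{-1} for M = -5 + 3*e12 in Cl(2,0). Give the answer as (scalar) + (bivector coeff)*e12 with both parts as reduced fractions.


M = -5 + 3*e12, where e12^2 = -1.
Since M commutes with its reverse ~M = a - b*e12, M * ~M = a^2 - b^2*e12^2 = a^2 + b^2.
So M^{-1} = ~M / (a^2 + b^2) = (a - b*e12)/(a^2 + b^2).
a^2 + b^2 = 25 + 9 = 34
Scalar part = -5/34 = -5/34
Bivector coeff = -3/34 = -3/34
M^{-1} = -5/34 - 3/34*e12


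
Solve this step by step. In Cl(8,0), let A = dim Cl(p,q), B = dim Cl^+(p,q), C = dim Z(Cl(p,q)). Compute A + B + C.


n = 8 + 0 = 8
Total dim = 2^8 = 256
Even subalgebra dim = 2^7 = 128
n is even, so center dim = 1
Sum = 256 + 128 + 1 = 385
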